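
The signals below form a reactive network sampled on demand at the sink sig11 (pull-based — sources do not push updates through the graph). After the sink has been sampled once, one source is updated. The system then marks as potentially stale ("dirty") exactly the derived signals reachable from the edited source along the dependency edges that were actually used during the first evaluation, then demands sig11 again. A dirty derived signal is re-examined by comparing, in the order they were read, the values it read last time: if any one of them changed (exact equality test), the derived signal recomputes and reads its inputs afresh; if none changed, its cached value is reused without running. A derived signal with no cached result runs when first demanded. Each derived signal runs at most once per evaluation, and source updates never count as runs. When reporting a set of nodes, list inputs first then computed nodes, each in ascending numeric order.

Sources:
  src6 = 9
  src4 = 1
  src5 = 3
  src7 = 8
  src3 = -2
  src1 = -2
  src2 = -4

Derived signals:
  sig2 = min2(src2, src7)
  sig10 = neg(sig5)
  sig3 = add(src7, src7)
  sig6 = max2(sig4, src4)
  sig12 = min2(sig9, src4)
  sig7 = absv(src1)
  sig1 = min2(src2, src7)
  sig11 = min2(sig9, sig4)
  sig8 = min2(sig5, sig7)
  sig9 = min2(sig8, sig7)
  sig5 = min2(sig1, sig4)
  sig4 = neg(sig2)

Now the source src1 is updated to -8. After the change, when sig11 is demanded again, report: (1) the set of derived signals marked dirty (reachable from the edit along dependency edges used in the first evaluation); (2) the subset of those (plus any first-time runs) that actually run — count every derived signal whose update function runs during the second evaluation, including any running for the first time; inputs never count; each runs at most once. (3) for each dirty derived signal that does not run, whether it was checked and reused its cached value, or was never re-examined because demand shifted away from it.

Dirty set: sig7, sig8, sig9, sig11.
Run set: sig7, sig8, sig9 (3 run).
Re-examined without running (cache reused): sig11.
The important point: at sig11 every value read last time is unchanged, so the dirty flag clears without a run.

Initial pass — values computed on the first demand:
  sig1 = min2(-4, 8) = -4
  sig2 = min2(-4, 8) = -4
  sig4 = neg(-4) = 4
  sig5 = min2(-4, 4) = -4
  sig7 = absv(-2) = 2
  sig8 = min2(-4, 2) = -4
  sig9 = min2(-4, 2) = -4
  sig11 = min2(-4, 4) = -4

Second demand — change propagation:
  sig7: re-runs because src1 -2->-8; new result 8.
  sig8: re-runs because sig7 2->8; new result -4 (unchanged).
  sig9: re-runs because sig7 2->8; new result -4 (unchanged).
  sig11: re-examined; everything it read last time is the same (sig9 unchanged, sig4 unchanged) — cache -4 kept, no run.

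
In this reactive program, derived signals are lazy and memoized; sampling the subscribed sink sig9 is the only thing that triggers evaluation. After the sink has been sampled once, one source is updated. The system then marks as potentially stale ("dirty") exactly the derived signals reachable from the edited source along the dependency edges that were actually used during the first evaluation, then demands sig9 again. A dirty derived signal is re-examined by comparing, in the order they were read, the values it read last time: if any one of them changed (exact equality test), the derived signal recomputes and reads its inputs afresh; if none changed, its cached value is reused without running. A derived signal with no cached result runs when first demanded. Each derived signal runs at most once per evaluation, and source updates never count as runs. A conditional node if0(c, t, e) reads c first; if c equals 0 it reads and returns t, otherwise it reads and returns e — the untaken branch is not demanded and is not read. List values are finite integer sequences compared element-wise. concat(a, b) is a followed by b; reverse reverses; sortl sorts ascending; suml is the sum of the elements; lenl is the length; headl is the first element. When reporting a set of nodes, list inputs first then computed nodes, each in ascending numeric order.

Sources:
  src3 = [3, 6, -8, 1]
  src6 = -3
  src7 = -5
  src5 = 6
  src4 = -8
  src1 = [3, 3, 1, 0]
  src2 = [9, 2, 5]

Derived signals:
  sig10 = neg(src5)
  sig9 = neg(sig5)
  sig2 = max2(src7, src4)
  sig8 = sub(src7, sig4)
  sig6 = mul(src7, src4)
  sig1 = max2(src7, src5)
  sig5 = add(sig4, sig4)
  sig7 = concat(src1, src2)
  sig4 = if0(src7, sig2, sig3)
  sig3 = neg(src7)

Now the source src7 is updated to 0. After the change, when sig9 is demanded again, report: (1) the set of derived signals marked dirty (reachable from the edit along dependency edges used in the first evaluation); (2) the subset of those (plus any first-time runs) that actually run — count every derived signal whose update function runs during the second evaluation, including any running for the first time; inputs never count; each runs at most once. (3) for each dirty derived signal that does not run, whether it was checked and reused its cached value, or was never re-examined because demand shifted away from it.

The edit dirties: sig3, sig4, sig5, sig9.
4 derived signals run: sig2, sig4, sig5, sig9.
Unvisited dirty nodes (no longer demanded): sig3.
Note the branch switch — demand abandons sig3, which is never re-examined.

First demand of the output computes:
  sig3 = neg(-5) = 5
  sig4 = if0(src7=-5 -> else branch sig3) = 5
  sig5 = add(5, 5) = 10
  sig9 = neg(10) = -10

After the edit, cleaning proceeds:
  sig2: had never run; runs now, result 0.
  sig3: stays stale; no demand reaches it after the flip.
  sig4: a read changed (src7 -5->0) — executes, giving 0.
  sig5: a read changed (sig4 5->0; sig4 5->0) — executes, giving 0.
  sig9: a read changed (sig5 10->0) — executes, giving 0.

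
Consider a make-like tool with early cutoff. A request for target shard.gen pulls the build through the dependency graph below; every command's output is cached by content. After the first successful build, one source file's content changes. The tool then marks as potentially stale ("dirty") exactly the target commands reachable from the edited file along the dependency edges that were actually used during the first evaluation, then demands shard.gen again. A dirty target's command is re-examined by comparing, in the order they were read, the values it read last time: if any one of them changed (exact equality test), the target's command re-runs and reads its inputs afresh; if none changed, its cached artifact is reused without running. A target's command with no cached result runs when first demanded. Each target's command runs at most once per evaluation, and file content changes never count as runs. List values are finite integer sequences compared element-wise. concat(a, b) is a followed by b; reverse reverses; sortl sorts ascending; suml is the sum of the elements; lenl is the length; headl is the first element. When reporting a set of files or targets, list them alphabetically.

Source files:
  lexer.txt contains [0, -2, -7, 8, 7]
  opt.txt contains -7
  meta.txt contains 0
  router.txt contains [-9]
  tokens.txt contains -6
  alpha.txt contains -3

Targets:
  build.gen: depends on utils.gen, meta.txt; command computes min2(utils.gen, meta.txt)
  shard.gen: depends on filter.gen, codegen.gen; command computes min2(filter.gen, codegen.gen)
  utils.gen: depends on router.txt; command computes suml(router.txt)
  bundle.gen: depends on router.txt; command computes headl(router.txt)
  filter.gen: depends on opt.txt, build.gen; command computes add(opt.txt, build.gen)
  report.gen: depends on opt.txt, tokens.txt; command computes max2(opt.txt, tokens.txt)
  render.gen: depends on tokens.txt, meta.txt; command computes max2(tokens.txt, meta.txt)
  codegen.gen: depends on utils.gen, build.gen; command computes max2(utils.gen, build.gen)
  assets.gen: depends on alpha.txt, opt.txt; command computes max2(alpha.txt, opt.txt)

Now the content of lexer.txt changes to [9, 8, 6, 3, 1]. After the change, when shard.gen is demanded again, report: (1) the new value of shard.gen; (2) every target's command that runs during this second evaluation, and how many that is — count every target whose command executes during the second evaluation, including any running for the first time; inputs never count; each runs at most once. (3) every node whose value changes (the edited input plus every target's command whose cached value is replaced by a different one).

Demanding shard.gen again yields -16.
0 target commands run: none.
The nodes whose values change: lexer.txt.
Note the shortcut — nothing in the graph depends on lexer.txt at all, so no recomputation happens.

First demand of the output computes:
  utils.gen = suml([-9]) = -9
  build.gen = min2(-9, 0) = -9
  codegen.gen = max2(-9, -9) = -9
  filter.gen = add(-7, -9) = -16
  shard.gen = min2(-16, -9) = -16

After the edit, cleaning proceeds:
  no node depends on lexer.txt at all; the second demand re-runs nothing.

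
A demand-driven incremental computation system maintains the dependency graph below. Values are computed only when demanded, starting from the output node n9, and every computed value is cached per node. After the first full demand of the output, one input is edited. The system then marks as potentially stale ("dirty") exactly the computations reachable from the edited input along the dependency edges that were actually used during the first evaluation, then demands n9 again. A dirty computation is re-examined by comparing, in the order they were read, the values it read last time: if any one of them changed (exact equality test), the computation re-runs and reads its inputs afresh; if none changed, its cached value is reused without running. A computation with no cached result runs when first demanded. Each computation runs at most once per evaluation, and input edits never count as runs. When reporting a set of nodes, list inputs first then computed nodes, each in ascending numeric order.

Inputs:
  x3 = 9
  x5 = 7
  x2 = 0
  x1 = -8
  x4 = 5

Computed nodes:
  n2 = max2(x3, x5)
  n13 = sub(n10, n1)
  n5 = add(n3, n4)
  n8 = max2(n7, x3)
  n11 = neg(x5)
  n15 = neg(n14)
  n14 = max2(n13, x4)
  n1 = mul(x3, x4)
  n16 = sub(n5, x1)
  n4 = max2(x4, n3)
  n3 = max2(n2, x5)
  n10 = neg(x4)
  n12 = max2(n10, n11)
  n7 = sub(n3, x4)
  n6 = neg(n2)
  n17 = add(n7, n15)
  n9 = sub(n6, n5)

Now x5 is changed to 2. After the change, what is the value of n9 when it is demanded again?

First evaluation (everything demanded from the output):
  n2 = max2(9, 7) = 9
  n3 = max2(9, 7) = 9
  n4 = max2(5, 9) = 9
  n5 = add(9, 9) = 18
  n6 = neg(9) = -9
  n9 = sub(-9, 18) = -27

Propagation after the edit:
  n2: runs — x5 7->2; result 9 (same value as before).
  n3: runs — x5 7->2; result 9 (same value as before).
  n4: checked — values it read are unchanged (x4 unchanged, n3 unchanged); reused cached 9 without running.
  n5: checked — values it read are unchanged (n3 unchanged, n4 unchanged); reused cached 18 without running.
  n6: checked — values it read are unchanged (n2 unchanged); reused cached -9 without running.
  n9: checked — values it read are unchanged (n6 unchanged, n5 unchanged); reused cached -27 without running.

Key observation: the cutoff stops propagation at n4 — its inputs' values are unchanged, so it reuses its cache.

New value of n9: -27.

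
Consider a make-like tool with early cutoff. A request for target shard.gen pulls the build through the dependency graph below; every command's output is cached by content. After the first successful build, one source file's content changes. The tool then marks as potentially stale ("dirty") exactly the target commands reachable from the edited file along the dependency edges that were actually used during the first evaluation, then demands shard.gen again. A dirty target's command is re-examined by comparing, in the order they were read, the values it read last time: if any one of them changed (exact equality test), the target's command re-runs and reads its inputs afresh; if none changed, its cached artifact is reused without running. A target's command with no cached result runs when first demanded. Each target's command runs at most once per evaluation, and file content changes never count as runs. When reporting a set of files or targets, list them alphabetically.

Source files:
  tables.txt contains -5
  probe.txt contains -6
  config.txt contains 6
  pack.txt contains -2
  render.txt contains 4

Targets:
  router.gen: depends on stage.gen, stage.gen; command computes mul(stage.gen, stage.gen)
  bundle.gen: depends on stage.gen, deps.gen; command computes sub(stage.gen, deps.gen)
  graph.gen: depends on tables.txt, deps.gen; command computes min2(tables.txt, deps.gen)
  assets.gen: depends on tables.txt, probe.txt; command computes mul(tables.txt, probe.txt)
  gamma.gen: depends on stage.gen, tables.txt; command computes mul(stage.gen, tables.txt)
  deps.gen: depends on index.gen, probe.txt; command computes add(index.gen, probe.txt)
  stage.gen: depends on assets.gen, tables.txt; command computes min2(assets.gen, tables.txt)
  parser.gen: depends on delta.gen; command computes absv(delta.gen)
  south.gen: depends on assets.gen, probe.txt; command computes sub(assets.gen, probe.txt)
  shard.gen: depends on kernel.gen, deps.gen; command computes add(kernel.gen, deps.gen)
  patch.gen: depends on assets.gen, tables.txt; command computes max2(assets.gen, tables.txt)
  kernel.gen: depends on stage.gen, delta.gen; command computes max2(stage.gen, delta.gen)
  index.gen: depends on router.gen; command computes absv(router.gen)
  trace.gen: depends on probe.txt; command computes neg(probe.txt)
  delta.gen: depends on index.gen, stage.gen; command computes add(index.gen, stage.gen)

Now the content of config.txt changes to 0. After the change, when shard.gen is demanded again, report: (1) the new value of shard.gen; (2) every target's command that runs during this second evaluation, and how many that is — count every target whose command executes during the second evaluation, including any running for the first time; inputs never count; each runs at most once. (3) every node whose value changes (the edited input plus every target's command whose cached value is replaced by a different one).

First demand of the output computes:
  assets.gen = mul(-5, -6) = 30
  stage.gen = min2(30, -5) = -5
  router.gen = mul(-5, -5) = 25
  index.gen = absv(25) = 25
  delta.gen = add(25, -5) = 20
  deps.gen = add(25, -6) = 19
  kernel.gen = max2(-5, 20) = 20
  shard.gen = add(20, 19) = 39

After the edit, cleaning proceeds:
  no node depends on config.txt at all; the second demand re-runs nothing.

Note the shortcut — nothing in the graph depends on config.txt at all, so no recomputation happens.

Demanding shard.gen again yields 39.
0 target commands run: none.
The nodes whose values change: config.txt.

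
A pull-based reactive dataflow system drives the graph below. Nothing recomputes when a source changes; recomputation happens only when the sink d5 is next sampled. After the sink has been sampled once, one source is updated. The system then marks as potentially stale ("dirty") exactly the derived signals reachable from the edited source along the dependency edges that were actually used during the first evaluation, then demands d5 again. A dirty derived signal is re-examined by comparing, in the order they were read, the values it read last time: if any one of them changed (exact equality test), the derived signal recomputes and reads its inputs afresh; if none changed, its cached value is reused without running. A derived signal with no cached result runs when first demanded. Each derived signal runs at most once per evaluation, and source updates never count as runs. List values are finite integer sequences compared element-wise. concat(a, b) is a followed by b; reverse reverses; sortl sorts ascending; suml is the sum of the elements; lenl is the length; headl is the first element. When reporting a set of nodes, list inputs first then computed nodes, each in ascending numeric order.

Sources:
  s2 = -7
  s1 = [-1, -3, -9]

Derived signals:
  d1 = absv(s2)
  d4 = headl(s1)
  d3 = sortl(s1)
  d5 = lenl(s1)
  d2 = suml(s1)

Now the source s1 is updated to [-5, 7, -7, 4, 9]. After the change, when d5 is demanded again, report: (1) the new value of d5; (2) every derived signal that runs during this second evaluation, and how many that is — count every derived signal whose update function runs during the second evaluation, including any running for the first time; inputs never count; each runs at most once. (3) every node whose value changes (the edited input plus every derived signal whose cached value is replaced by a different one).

First evaluation (everything demanded from the output):
  d5 = lenl([-1, -3, -9]) = 3

Propagation after the edit:
  d5: runs — s1 [-1, -3, -9]->[-5, 7, -7, 4, 9]; result 5.

New value of d5: 5.
Derived signals that run: d5 — 1 in total.
Values that change: s1, d5.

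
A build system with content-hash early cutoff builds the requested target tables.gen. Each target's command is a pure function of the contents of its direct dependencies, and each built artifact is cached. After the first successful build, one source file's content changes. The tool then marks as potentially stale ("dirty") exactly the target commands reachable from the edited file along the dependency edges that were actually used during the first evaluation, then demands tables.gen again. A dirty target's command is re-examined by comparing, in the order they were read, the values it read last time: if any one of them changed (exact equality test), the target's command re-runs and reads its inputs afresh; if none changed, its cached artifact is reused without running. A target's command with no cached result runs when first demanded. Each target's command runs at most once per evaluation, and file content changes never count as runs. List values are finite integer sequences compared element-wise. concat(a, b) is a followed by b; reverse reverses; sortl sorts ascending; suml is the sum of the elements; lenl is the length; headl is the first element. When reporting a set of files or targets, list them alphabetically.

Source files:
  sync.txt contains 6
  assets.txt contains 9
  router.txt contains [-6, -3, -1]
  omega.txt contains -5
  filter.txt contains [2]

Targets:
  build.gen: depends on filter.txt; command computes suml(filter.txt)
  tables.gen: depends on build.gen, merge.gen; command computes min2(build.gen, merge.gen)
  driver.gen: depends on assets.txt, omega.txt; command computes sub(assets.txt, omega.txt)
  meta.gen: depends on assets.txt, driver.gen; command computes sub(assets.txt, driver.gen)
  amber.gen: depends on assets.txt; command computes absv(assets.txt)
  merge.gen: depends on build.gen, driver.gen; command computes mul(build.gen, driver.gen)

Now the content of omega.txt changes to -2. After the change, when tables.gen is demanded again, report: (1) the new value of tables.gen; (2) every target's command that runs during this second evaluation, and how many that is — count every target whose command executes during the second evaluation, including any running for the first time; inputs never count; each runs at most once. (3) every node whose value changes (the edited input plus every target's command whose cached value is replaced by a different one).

First evaluation (everything demanded from the output):
  build.gen = suml([2]) = 2
  driver.gen = sub(9, -5) = 14
  merge.gen = mul(2, 14) = 28
  tables.gen = min2(2, 28) = 2

Propagation after the edit:
  driver.gen: runs — omega.txt -5->-2; result 11.
  merge.gen: runs — driver.gen 14->11; result 22.
  tables.gen: runs — merge.gen 28->22; result 2 (same value as before).

New value of tables.gen: 2.
Target commands that run: driver.gen, merge.gen, tables.gen — 3 in total.
Values that change: driver.gen, merge.gen, omega.txt.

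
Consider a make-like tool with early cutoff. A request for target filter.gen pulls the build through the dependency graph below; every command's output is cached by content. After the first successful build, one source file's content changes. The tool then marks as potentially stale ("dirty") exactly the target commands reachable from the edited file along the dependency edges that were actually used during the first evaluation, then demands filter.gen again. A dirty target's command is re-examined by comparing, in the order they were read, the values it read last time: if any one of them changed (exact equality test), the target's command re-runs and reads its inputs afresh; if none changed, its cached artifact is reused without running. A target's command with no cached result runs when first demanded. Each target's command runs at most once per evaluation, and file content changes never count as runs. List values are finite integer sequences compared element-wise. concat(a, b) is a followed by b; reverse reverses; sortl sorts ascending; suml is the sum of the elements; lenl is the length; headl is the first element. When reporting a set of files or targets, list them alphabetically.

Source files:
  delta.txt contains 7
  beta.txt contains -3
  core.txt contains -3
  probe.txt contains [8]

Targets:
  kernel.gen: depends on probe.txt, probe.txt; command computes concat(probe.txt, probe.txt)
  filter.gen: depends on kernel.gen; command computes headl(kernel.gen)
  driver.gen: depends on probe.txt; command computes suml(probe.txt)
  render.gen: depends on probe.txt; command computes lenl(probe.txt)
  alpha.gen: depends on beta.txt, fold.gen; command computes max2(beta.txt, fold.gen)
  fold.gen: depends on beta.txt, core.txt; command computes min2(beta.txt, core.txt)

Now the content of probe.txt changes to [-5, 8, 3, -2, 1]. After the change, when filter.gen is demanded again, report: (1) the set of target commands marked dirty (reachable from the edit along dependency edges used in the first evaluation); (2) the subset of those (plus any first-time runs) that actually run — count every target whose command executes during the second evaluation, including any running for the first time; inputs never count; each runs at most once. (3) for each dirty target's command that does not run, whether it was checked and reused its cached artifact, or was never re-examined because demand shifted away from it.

The edit dirties: filter.gen, kernel.gen.
2 target commands run: filter.gen, kernel.gen.
No dirty target's command escaped a run.

First demand of the output computes:
  kernel.gen = concat([8], [8]) = [8, 8]
  filter.gen = headl([8, 8]) = 8

After the edit, cleaning proceeds:
  kernel.gen: a read changed (probe.txt [8]->[-5, 8, 3, -2, 1]; probe.txt [8]->[-5, 8, 3, -2, 1]) — executes, giving [-5, 8, 3, -2, 1, -5, 8, 3, -2, 1].
  filter.gen: a read changed (kernel.gen [8, 8]->[-5, 8, 3, -2, 1, -5, 8, 3, -2, 1]) — executes, giving -5.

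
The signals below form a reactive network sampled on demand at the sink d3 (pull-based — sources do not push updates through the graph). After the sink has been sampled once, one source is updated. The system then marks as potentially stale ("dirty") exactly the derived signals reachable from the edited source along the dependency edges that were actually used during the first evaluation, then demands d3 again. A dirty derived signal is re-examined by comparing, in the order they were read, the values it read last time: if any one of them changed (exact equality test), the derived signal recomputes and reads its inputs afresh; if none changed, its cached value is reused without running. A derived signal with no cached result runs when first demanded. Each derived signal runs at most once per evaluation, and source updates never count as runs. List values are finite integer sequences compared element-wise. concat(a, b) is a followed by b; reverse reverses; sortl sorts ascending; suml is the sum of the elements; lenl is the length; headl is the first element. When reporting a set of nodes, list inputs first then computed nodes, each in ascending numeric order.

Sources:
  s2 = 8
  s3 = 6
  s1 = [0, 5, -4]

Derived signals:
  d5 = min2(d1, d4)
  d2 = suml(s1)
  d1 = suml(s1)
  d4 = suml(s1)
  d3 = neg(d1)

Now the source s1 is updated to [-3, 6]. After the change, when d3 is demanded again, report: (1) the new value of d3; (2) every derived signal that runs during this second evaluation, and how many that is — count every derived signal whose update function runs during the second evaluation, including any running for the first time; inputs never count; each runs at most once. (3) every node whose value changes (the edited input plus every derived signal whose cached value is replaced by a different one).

d3 now evaluates to -3.
Run set: d1, d3 (2 run).
Changed values: s1, d1, d3.

Initial pass — values computed on the first demand:
  d1 = suml([0, 5, -4]) = 1
  d3 = neg(1) = -1

Second demand — change propagation:
  d1: re-runs because s1 [0, 5, -4]->[-3, 6]; new result 3.
  d3: re-runs because d1 1->3; new result -3.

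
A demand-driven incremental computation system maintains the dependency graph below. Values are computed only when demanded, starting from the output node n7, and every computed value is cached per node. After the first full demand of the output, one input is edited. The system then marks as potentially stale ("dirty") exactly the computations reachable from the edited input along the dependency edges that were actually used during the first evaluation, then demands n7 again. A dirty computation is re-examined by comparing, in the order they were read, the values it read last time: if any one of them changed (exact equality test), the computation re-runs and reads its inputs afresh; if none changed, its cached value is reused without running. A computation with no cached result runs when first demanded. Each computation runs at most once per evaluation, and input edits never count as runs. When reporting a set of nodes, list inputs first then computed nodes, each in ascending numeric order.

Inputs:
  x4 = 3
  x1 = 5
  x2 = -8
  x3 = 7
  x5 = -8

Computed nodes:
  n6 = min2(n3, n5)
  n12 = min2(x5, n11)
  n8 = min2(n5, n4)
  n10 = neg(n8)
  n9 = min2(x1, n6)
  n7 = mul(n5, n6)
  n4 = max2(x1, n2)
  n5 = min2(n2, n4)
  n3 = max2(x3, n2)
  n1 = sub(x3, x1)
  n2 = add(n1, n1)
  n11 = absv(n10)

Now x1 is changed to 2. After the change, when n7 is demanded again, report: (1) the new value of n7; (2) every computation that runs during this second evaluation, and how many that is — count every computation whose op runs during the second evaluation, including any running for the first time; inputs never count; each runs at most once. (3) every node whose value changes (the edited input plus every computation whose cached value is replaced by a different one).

New value of n7: 100.
Computations that run: n1, n2, n3, n4, n5, n6, n7 — 7 in total.
Values that change: x1, n1, n2, n3, n4, n5, n6, n7.

First evaluation (everything demanded from the output):
  n1 = sub(7, 5) = 2
  n2 = add(2, 2) = 4
  n3 = max2(7, 4) = 7
  n4 = max2(5, 4) = 5
  n5 = min2(4, 5) = 4
  n6 = min2(7, 4) = 4
  n7 = mul(4, 4) = 16

Propagation after the edit:
  n1: runs — x1 5->2; result 5.
  n2: runs — n1 2->5; n1 2->5; result 10.
  n3: runs — n2 4->10; result 10.
  n4: runs — x1 5->2; n2 4->10; result 10.
  n5: runs — n2 4->10; n4 5->10; result 10.
  n6: runs — n3 7->10; n5 4->10; result 10.
  n7: runs — n5 4->10; n6 4->10; result 100.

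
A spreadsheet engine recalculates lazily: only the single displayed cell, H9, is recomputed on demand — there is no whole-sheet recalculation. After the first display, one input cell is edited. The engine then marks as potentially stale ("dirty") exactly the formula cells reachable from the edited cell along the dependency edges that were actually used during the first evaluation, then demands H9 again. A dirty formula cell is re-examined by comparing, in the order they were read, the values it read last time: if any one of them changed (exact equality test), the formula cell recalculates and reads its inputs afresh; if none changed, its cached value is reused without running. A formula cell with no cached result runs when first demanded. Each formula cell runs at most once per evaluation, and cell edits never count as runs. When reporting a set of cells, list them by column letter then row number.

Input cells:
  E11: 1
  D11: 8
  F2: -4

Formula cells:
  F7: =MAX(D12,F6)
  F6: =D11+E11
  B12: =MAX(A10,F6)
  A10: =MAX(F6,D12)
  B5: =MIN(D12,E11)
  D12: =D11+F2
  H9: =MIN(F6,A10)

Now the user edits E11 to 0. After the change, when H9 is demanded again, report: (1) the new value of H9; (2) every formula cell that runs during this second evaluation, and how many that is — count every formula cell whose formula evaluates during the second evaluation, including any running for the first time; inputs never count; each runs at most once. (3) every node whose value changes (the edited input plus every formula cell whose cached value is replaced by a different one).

First evaluation (everything demanded from the output):
  D12 = 8 + -4 = 4
  F6 = 8 + 1 = 9
  A10 = MAX(9, 4) = 9
  H9 = MIN(9, 9) = 9

Propagation after the edit:
  F6: runs — E11 1->0; result 8.
  A10: runs — F6 9->8; result 8.
  H9: runs — F6 9->8; A10 9->8; result 8.

New value of H9: 8.
Formula cells that run: A10, F6, H9 — 3 in total.
Values that change: A10, E11, F6, H9.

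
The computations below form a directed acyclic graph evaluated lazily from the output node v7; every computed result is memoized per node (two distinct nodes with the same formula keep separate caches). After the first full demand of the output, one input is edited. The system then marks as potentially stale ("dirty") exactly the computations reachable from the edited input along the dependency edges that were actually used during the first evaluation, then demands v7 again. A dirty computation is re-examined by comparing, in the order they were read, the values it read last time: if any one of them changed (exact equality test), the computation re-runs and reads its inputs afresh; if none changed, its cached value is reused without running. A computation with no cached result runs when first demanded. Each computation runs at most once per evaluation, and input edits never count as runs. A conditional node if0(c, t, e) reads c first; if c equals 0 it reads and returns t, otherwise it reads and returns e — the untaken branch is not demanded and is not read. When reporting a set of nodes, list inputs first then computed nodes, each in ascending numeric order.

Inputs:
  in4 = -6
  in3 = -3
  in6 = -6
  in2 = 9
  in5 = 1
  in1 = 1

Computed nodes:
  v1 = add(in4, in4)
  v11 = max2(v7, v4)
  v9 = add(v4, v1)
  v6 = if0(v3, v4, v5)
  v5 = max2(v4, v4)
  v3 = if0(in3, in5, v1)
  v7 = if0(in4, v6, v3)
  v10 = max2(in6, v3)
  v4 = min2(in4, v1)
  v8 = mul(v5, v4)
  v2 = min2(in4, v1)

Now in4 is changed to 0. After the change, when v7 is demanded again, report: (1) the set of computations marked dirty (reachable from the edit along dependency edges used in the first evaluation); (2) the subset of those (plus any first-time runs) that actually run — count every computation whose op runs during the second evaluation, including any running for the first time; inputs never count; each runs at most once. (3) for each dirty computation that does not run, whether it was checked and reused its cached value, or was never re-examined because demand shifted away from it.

The edit dirties: v1, v3, v7.
5 computations run: v1, v3, v4, v6, v7.
No dirty computation escaped a run.
Note the branch switch — v4, v6 had no cache and run now for the first time.

First demand of the output computes:
  v1 = add(-6, -6) = -12
  v3 = if0(in3=-3 -> else branch v1) = -12
  v7 = if0(in4=-6 -> else branch v3) = -12

After the edit, cleaning proceeds:
  v1: a read changed (in4 -6->0; in4 -6->0) — executes, giving 0.
  v3: a read changed (v1 -12->0) — executes, giving 0.
  v4: had never run; runs now, result 0.
  v6: had never run; runs now, result 0.
  v7: a read changed (in4 -6->0; v3 -12->0) — executes, giving 0.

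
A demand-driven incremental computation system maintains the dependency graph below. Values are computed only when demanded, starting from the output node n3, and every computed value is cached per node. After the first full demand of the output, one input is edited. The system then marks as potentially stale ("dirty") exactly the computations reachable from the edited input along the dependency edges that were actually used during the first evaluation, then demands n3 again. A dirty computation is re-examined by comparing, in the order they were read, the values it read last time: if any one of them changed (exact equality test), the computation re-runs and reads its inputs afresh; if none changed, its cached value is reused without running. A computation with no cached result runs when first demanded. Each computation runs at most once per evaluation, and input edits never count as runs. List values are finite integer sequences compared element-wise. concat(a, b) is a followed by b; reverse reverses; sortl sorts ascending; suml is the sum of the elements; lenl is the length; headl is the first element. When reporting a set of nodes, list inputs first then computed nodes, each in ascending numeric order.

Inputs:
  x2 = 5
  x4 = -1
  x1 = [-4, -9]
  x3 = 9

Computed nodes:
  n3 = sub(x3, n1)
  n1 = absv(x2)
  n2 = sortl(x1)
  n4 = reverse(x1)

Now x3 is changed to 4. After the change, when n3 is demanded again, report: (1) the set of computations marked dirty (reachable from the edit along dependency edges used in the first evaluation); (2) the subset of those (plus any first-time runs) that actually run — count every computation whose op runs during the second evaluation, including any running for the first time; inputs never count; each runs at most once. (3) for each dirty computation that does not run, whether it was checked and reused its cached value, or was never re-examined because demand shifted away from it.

First evaluation (everything demanded from the output):
  n1 = absv(5) = 5
  n3 = sub(9, 5) = 4

Propagation after the edit:
  n3: runs — x3 9->4; result -1.

Marked dirty: n3.
Computations that run: n3 — 1 in total.
Every dirty computation ran.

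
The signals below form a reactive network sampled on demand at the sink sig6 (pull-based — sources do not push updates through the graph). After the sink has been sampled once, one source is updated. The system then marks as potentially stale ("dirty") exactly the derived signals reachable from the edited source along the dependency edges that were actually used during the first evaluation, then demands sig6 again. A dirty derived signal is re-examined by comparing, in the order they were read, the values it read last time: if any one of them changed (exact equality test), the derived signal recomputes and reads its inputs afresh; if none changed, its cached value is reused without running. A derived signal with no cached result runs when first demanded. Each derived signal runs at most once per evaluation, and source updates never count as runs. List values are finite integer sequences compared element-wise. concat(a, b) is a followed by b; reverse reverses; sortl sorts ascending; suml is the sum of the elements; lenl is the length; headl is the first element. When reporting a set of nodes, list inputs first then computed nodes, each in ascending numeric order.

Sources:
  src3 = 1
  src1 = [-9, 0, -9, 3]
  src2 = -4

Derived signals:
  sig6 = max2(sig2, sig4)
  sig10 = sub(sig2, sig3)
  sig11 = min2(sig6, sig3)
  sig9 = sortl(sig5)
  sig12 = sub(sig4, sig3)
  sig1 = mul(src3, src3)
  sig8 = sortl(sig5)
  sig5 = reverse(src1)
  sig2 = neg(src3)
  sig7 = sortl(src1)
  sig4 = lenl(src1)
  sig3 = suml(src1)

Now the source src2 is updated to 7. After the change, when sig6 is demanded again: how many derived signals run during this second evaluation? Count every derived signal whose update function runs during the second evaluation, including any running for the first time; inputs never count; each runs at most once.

Run set: none (0 run).
The important point: nothing the output needs ever reads src2, so the edit is invisible to it.

Initial pass — values computed on the first demand:
  sig2 = neg(1) = -1
  sig4 = lenl([-9, 0, -9, 3]) = 4
  sig6 = max2(-1, 4) = 4

Second demand — change propagation:
  no demanded computation ever read src2, so the edit dirties nothing and nothing runs.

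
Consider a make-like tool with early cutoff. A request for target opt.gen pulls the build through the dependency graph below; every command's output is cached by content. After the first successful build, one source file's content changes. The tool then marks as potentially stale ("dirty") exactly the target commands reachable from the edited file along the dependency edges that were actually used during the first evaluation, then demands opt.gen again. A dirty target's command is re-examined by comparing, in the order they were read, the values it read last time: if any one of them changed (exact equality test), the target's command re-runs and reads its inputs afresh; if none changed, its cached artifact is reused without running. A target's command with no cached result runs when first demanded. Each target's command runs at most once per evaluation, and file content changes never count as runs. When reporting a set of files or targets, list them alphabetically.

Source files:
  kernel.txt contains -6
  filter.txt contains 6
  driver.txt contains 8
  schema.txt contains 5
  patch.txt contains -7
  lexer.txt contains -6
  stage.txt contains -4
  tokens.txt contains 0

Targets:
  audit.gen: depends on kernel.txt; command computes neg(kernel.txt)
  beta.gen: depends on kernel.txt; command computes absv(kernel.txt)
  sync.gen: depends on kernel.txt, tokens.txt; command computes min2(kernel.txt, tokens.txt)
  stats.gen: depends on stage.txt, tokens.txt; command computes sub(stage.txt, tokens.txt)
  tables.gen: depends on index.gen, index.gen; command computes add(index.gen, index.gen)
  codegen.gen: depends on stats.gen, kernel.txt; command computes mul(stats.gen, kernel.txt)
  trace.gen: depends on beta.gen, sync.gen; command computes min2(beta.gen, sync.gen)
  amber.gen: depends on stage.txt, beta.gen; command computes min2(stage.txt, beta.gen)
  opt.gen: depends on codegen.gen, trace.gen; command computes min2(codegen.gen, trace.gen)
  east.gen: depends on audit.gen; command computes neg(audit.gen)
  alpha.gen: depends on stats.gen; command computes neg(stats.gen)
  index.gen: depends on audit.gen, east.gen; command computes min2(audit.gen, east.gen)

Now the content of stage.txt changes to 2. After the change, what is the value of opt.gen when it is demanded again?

First demand of the output computes:
  beta.gen = absv(-6) = 6
  stats.gen = sub(-4, 0) = -4
  codegen.gen = mul(-4, -6) = 24
  sync.gen = min2(-6, 0) = -6
  trace.gen = min2(6, -6) = -6
  opt.gen = min2(24, -6) = -6

After the edit, cleaning proceeds:
  stats.gen: a read changed (stage.txt -4->2) — executes, giving 2.
  codegen.gen: a read changed (stats.gen -4->2) — executes, giving -12.
  opt.gen: a read changed (codegen.gen 24->-12) — executes, giving -12.

Demanding opt.gen again yields -12.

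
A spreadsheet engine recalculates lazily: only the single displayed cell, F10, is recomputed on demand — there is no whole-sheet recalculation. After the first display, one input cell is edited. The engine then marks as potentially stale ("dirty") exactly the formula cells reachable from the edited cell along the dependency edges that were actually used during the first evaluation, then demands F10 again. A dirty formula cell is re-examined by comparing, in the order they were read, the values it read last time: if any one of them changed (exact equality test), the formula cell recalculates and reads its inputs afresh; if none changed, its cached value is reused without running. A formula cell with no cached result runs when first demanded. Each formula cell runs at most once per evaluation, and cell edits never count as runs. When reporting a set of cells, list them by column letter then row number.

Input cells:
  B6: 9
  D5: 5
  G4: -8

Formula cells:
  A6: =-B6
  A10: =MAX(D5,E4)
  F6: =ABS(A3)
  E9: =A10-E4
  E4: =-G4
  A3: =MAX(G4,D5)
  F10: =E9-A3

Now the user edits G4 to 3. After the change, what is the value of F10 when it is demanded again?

New value of F10: 3.

First evaluation (everything demanded from the output):
  A3 = MAX(-8, 5) = 5
  E4 = -(-8) = 8
  A10 = MAX(5, 8) = 8
  E9 = 8 - 8 = 0
  F10 = 0 - 5 = -5

Propagation after the edit:
  A3: runs — G4 -8->3; result 5 (same value as before).
  E4: runs — G4 -8->3; result -3.
  A10: runs — E4 8->-3; result 5.
  E9: runs — A10 8->5; E4 8->-3; result 8.
  F10: runs — E9 0->8; result 3.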